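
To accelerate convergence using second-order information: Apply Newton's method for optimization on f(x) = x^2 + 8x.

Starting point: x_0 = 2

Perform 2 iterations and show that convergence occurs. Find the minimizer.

f(x) = x^2 + 8x, f'(x) = 2x + (8), f''(x) = 2
Step 1: f'(2) = 12, x_1 = 2 - 12/2 = -4
Step 2: f'(-4) = 0, x_2 = -4 (converged)
Newton's method converges in 1 step for quadratics.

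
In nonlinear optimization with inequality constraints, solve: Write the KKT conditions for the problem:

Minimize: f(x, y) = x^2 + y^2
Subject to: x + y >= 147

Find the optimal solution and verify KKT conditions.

KKT conditions for min x^2 + y^2 s.t. x + y >= 147:
Stationarity: 2x = mu, 2y = mu
So x = y = mu/2.
Complementary slackness: mu*(x + y - 147) = 0
Primal feasibility: x + y >= 147; dual feasibility: mu >= 0
If mu = 0 then x = y = 0, but 0 + 0 < 147 is infeasible, so the constraint is active.
Constraint active: x + y = 2*(mu/2) = 147 => mu = 147
x = y = 147/2, f = 21609/2
Verify: stationarity 2*(147/2) = 147 = mu; primal 147/2 + 147/2 = 147 >= 147; dual mu = 147 >= 0; complementary slackness 147*(147 - 147) = 0. All KKT conditions hold.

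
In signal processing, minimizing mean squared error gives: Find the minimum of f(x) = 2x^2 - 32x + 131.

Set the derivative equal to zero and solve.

f(x) = 2x^2 - 32x + 131
f'(x) = 4x + (-32) = 0
x = 32/4 = 8
f(8) = 3
Since f''(x) = 4 > 0, this is a minimum.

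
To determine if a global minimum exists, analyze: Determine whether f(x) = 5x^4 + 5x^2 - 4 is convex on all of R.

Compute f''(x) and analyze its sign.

f(x) = 5x^4 + 5x^2 - 4
f'(x) = 20x^3 + 10x
f''(x) = 60x^2 + 10
f''(x) = 60x^2 + 10 >= 10 > 0 for all x
Therefore, f is convex on R.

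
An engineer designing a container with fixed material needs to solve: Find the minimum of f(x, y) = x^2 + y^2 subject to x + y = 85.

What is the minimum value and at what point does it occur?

Substitute y = 85 - x into f(x,y) = x^2 + y^2:
g(x) = x^2 + (85 - x)^2 = 2x^2 - 170x + 7225
g'(x) = 4x - 170 = 0  =>  x = 85/2
y = 85 - 85/2 = 85/2
Minimum value = (85/2)^2 + (85/2)^2 = 7225/2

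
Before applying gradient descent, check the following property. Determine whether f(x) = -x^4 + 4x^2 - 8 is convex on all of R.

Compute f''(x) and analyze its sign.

f(x) = -x^4 + 4x^2 - 8
f'(x) = -4x^3 + 8x
f''(x) = -12x^2 + 8
f''(x) = -12x^2 + 8 -> -inf as |x| -> inf
Therefore, f is not globally convex on R.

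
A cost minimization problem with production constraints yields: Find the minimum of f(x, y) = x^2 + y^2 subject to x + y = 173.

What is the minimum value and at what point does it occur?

Substitute y = 173 - x into f(x,y) = x^2 + y^2:
g(x) = x^2 + (173 - x)^2 = 2x^2 - 346x + 29929
g'(x) = 4x - 346 = 0  =>  x = 173/2
y = 173 - 173/2 = 173/2
Minimum value = (173/2)^2 + (173/2)^2 = 29929/2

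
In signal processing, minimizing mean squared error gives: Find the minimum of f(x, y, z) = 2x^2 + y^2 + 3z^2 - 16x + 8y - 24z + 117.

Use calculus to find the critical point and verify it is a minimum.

f(x,y,z) = 2x^2 + y^2 + 3z^2 - 16x + 8y - 24z + 117
df/dx = 4x + (-16) = 0 => x = 4
df/dy = 2y + (8) = 0 => y = -4
df/dz = 6z + (-24) = 0 => z = 4
f(4,-4,4) = 2*(4)^2 + 1*(-4)^2 + 3*(4)^2 + -16*(4) + 8*(-4) + -24*(4) + 117 = 21
Hessian is diagonal with entries 4, 2, 6 > 0, confirmed minimum.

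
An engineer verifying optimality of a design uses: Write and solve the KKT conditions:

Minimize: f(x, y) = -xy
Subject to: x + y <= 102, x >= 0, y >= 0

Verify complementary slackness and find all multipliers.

Problem: min -xy s.t. x + y <= 102 (multiplier lambda), x >= 0 (mu_x), y >= 0 (mu_y)
KKT stationarity: -y + lambda - mu_x = 0, -x + lambda - mu_y = 0, with lambda, mu_x, mu_y >= 0
Complementary slackness: lambda*(x + y - 102) = 0, mu_x*x = 0, mu_y*y = 0
If lambda = 0: y = -mu_x <= 0 and x = -mu_y <= 0 force x = y = 0 with f = 0; but x = y = 51 is feasible with f = -2601 < 0, so this is not the minimum. Hence lambda > 0 and x + y = 102.
Try x > 0, y > 0 (so mu_x = mu_y = 0): y = lambda, x = lambda => x = y = lambda
x + y = 102 => 2*lambda = 102 => lambda = 51
x* = y* = 51 > 0, consistent with mu_x = mu_y = 0.
(Any feasible point with x = 0 or y = 0 has f = 0 > -2601, so the minimum is not on those boundaries.)
min(-xy) = -2601 (i.e. max xy = 2601)
Multipliers: lambda = 51, mu_x = 0, mu_y = 0
Complementary slackness: lambda*(x + y - 102) = 51*(51 + 51 - 102) = 0, mu_x*x = 0*51 = 0, mu_y*y = 0*51 = 0. Satisfied.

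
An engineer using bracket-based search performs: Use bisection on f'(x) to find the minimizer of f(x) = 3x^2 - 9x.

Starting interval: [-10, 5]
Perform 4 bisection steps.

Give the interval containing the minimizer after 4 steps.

Finding critical point of f(x) = 3x^2 - 9x using bisection on f'(x) = 6x + -9.
f'(x) = 0 when x = 3/2.
Starting interval: [-10, 5]
Step 1: mid = -5/2, f'(mid) = -24, new interval = [-5/2, 5]
Step 2: mid = 5/4, f'(mid) = -3/2, new interval = [5/4, 5]
Step 3: mid = 25/8, f'(mid) = 39/4, new interval = [5/4, 25/8]
Step 4: mid = 35/16, f'(mid) = 33/8, new interval = [5/4, 35/16]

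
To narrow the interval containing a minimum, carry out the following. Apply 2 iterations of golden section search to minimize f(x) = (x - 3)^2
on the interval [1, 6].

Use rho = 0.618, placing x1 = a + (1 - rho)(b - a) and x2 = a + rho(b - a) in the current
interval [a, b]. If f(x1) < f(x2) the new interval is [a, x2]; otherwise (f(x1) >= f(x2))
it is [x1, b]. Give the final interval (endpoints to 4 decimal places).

Golden section search for min of f(x) = (x - 3)^2 on [1, 6].
Each step: x1 = a + (1 - rho)(b - a), x2 = a + rho(b - a); if f(x1) < f(x2) keep [a, x2], otherwise keep [x1, b].
Step 1: [1.0000, 6.0000], x1=2.9100 (f=0.0081), x2=4.0900 (f=1.1881); f(x1) < f(x2) => keep [1.0000, 4.0900]
Step 2: [1.0000, 4.0900], x1=2.1804 (f=0.6718), x2=2.9096 (f=0.0082); f(x1) > f(x2) => keep [2.1804, 4.0900]
Final interval: [2.1804, 4.0900]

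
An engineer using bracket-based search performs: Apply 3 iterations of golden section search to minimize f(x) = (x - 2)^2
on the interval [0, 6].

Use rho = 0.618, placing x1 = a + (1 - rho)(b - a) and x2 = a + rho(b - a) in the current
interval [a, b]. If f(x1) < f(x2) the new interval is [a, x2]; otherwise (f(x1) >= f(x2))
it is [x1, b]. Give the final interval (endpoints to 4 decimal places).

Golden section search for min of f(x) = (x - 2)^2 on [0, 6].
Each step: x1 = a + (1 - rho)(b - a), x2 = a + rho(b - a); if f(x1) < f(x2) keep [a, x2], otherwise keep [x1, b].
Step 1: [0.0000, 6.0000], x1=2.2920 (f=0.0853), x2=3.7080 (f=2.9173); f(x1) < f(x2) => keep [0.0000, 3.7080]
Step 2: [0.0000, 3.7080], x1=1.4165 (f=0.3405), x2=2.2915 (f=0.0850); f(x1) > f(x2) => keep [1.4165, 3.7080]
Step 3: [1.4165, 3.7080], x1=2.2918 (f=0.0852), x2=2.8326 (f=0.6933); f(x1) < f(x2) => keep [1.4165, 2.8326]
Final interval: [1.4165, 2.8326]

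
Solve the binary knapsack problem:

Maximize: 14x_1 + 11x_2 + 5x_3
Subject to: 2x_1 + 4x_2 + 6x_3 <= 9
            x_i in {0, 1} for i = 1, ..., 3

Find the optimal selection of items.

Items: item 1 (v=14, w=2), item 2 (v=11, w=4), item 3 (v=5, w=6)
Capacity: 9
Checking all 8 subsets (w = total weight, v = total value):
  {}: w = 0, v = 0
  {1}: w = 2, v = 14
  {2}: w = 4, v = 11
  {3}: w = 6, v = 5
  {1, 2}: w = 6, v = 25
  {1, 3}: w = 8, v = 19
  {2, 3}: w = 10 > 9, infeasible
  {1, 2, 3}: w = 12 > 9, infeasible
Best feasible subset: items [1, 2]
Total weight: 6 <= 9, total value: 25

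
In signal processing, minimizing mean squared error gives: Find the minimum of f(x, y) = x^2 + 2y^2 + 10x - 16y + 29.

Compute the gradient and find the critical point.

f(x,y) = x^2 + 2y^2 + 10x - 16y + 29
df/dx = 2x + (10) = 0  =>  x = -5
df/dy = 4y + (-16) = 0  =>  y = 4
f(-5, 4) = 1*(-5)^2 + 2*(4)^2 + 10*(-5) + -16*(4) + 29 = -28
Hessian is diagonal with entries 2, 4 > 0, so this is a minimum.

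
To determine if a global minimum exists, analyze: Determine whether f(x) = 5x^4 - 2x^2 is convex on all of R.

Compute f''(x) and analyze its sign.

f(x) = 5x^4 - 2x^2
f'(x) = 20x^3 + -4x
f''(x) = 60x^2 + -4
f''(0) = -4 < 0, so not convex near x = 0
Therefore, f is not globally convex on R.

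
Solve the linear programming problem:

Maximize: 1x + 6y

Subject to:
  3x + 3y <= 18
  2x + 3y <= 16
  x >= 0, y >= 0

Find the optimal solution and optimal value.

Feasible vertices: (0, 0), (0, 16/3), (2, 4), (6, 0)
Objective 1x + 6y at each:
  (0, 0): 0
  (0, 16/3): 32
  (2, 4): 26
  (6, 0): 6
Maximum is 32 at (0, 16/3).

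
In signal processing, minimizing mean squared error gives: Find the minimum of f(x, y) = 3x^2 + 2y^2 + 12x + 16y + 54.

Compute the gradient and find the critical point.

f(x,y) = 3x^2 + 2y^2 + 12x + 16y + 54
df/dx = 6x + (12) = 0  =>  x = -2
df/dy = 4y + (16) = 0  =>  y = -4
f(-2, -4) = 3*(-2)^2 + 2*(-4)^2 + 12*(-2) + 16*(-4) + 54 = 10
Hessian is diagonal with entries 6, 4 > 0, so this is a minimum.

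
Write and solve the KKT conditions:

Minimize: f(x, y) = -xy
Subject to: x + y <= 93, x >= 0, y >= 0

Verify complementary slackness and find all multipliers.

Problem: min -xy s.t. x + y <= 93 (multiplier lambda), x >= 0 (mu_x), y >= 0 (mu_y)
KKT stationarity: -y + lambda - mu_x = 0, -x + lambda - mu_y = 0, with lambda, mu_x, mu_y >= 0
Complementary slackness: lambda*(x + y - 93) = 0, mu_x*x = 0, mu_y*y = 0
If lambda = 0: y = -mu_x <= 0 and x = -mu_y <= 0 force x = y = 0 with f = 0; but x = y = 93/2 is feasible with f = -8649/4 < 0, so this is not the minimum. Hence lambda > 0 and x + y = 93.
Try x > 0, y > 0 (so mu_x = mu_y = 0): y = lambda, x = lambda => x = y = lambda
x + y = 93 => 2*lambda = 93 => lambda = 93/2
x* = y* = 93/2 > 0, consistent with mu_x = mu_y = 0.
(Any feasible point with x = 0 or y = 0 has f = 0 > -8649/4, so the minimum is not on those boundaries.)
min(-xy) = -8649/4 (i.e. max xy = 8649/4)
Multipliers: lambda = 93/2, mu_x = 0, mu_y = 0
Complementary slackness: lambda*(x + y - 93) = 93/2*(93/2 + 93/2 - 93) = 0, mu_x*x = 0*93/2 = 0, mu_y*y = 0*93/2 = 0. Satisfied.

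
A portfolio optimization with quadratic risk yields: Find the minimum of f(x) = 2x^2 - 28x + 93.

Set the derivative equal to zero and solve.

f(x) = 2x^2 - 28x + 93
f'(x) = 4x + (-28) = 0
x = 28/4 = 7
f(7) = -5
Since f''(x) = 4 > 0, this is a minimum.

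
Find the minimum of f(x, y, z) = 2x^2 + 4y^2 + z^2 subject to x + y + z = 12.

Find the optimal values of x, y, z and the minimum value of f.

Using Lagrange multipliers on f = 2x^2 + 4y^2 + z^2 with constraint x + y + z = 12:
Conditions: 2*2*x = lambda, 2*4*y = lambda, 2*1*z = lambda
So x = lambda/4, y = lambda/8, z = lambda/2
Substituting into constraint: lambda * (7/8) = 12
lambda = 96/7
x = 24/7, y = 12/7, z = 48/7
Minimum value = 576/7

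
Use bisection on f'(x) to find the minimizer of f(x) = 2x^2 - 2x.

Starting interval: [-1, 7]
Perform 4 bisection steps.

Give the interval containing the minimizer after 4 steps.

Finding critical point of f(x) = 2x^2 - 2x using bisection on f'(x) = 4x + -2.
f'(x) = 0 when x = 1/2.
Starting interval: [-1, 7]
Step 1: mid = 3, f'(mid) = 10, new interval = [-1, 3]
Step 2: mid = 1, f'(mid) = 2, new interval = [-1, 1]
Step 3: mid = 0, f'(mid) = -2, new interval = [0, 1]
Step 4: mid = 1/2, f'(mid) = 0, new interval = [1/2, 1/2]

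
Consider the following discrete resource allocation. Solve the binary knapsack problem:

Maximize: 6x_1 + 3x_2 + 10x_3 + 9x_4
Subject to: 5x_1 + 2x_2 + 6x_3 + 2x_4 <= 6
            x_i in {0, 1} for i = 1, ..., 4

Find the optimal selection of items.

Items: item 1 (v=6, w=5), item 2 (v=3, w=2), item 3 (v=10, w=6), item 4 (v=9, w=2)
Capacity: 6
Checking all 16 subsets (w = total weight, v = total value):
  {}: w = 0, v = 0
  {1}: w = 5, v = 6
  {2}: w = 2, v = 3
  {3}: w = 6, v = 10
  {4}: w = 2, v = 9
  {1, 2}: w = 7 > 6, infeasible
  {1, 3}: w = 11 > 6, infeasible
  {1, 4}: w = 7 > 6, infeasible
  {2, 3}: w = 8 > 6, infeasible
  {2, 4}: w = 4, v = 12
  {3, 4}: w = 8 > 6, infeasible
  {1, 2, 3}: w = 13 > 6, infeasible
  {1, 2, 4}: w = 9 > 6, infeasible
  {1, 3, 4}: w = 13 > 6, infeasible
  {2, 3, 4}: w = 10 > 6, infeasible
  {1, 2, 3, 4}: w = 15 > 6, infeasible
Best feasible subset: items [2, 4]
Total weight: 4 <= 6, total value: 12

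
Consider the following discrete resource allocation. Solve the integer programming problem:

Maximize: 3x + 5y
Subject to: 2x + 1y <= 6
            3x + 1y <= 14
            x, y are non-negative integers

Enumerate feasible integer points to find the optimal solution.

Constraint 1: 2x + 1y <= 6
Constraint 2: 3x + 1y <= 14
Feasible x range (need y >= 0): 0 <= x <= min(6/2, 14/3) => x in {0, ..., 3}.
Enumerate feasible integer points row by row (the coefficient of y is 5 > 0, so for each x the largest feasible y gives the best value):
  x = 0: y <= min((6 - 2*0)/1, (14 - 3*0)/1) => y in {0, ..., 6}; best 3*0 + 5*6 = 30
  x = 1: y <= min((6 - 2*1)/1, (14 - 3*1)/1) => y in {0, ..., 4}; best 3*1 + 5*4 = 23
  x = 2: y <= min((6 - 2*2)/1, (14 - 3*2)/1) => y in {0, ..., 2}; best 3*2 + 5*2 = 16
  x = 3: y <= min((6 - 2*3)/1, (14 - 3*3)/1) => y in {0}; best 3*3 + 5*0 = 9
The maximum 3x + 5y = 30 is achieved at x = 0, y = 6.
Check: 2*0 + 1*6 = 6 <= 6 and 3*0 + 1*6 = 6 <= 14.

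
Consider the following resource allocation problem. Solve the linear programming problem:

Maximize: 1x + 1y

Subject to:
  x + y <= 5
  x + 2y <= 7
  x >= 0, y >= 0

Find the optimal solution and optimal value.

Feasible vertices: (0, 0), (0, 7/2), (3, 2), (5, 0)
Objective 1x + 1y at each:
  (0, 0): 0
  (0, 7/2): 7/2
  (3, 2): 5
  (5, 0): 5
Maximum is 5 at (3, 2).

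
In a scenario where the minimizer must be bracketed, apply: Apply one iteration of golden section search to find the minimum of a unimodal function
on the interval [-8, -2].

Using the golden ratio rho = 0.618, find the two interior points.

Golden section search on [-8, -2].
Golden ratio rho = 0.618 (approx).
Interior points:
  x_1 = -8 + (1-0.618)*6 = -5.7080
  x_2 = -8 + 0.618*6 = -4.2920
Compare f(x_1) and f(x_2) to determine which subinterval to keep.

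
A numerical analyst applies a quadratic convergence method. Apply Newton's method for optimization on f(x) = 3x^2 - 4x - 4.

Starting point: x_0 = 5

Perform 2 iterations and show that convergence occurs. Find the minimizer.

f(x) = 3x^2 - 4x - 4, f'(x) = 6x + (-4), f''(x) = 6
Step 1: f'(5) = 26, x_1 = 5 - 26/6 = 2/3
Step 2: f'(2/3) = 0, x_2 = 2/3 (converged)
Newton's method converges in 1 step for quadratics.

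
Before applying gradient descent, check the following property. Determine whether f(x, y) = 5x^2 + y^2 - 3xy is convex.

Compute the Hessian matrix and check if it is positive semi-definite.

f(x,y) = 5x^2 + y^2 - 3xy
Hessian H = [[10, -3], [-3, 2]]
trace(H) = 12, det(H) = 11
Eigenvalues: (12 +/- sqrt(100)) / 2 = 11, 1
Since both eigenvalues > 0, f is convex.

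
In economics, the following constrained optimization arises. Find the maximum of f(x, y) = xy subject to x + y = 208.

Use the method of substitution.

Substitute y = 208 - x into f(x,y) = xy:
g(x) = x(208 - x) = 208x - x^2
g'(x) = 208 - 2x = 0  =>  x = 104
y = 208 - 104 = 104
Maximum value = 104 * 104 = 10816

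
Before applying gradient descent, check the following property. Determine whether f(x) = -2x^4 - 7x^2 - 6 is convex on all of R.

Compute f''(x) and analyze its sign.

f(x) = -2x^4 - 7x^2 - 6
f'(x) = -8x^3 + -14x
f''(x) = -24x^2 + -14
f''(x) = -24x^2 + -14 <= -14 < 0 for all x
Therefore, f is concave on R.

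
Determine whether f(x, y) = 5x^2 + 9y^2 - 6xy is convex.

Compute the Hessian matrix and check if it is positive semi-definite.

f(x,y) = 5x^2 + 9y^2 - 6xy
Hessian H = [[10, -6], [-6, 18]]
trace(H) = 28, det(H) = 144
Eigenvalues: (28 +/- sqrt(208)) / 2 = 21.21, 6.789
Since both eigenvalues > 0, f is convex.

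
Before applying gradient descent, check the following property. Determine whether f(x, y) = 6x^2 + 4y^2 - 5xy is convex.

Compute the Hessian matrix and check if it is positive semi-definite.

f(x,y) = 6x^2 + 4y^2 - 5xy
Hessian H = [[12, -5], [-5, 8]]
trace(H) = 20, det(H) = 71
Eigenvalues: (20 +/- sqrt(116)) / 2 = 15.39, 4.615
Since both eigenvalues > 0, f is convex.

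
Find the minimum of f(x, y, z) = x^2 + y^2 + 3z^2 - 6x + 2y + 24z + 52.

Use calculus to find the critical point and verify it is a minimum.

f(x,y,z) = x^2 + y^2 + 3z^2 - 6x + 2y + 24z + 52
df/dx = 2x + (-6) = 0 => x = 3
df/dy = 2y + (2) = 0 => y = -1
df/dz = 6z + (24) = 0 => z = -4
f(3,-1,-4) = 1*(3)^2 + 1*(-1)^2 + 3*(-4)^2 + -6*(3) + 2*(-1) + 24*(-4) + 52 = -6
Hessian is diagonal with entries 2, 2, 6 > 0, confirmed minimum.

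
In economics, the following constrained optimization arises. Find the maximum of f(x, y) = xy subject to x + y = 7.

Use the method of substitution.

Substitute y = 7 - x into f(x,y) = xy:
g(x) = x(7 - x) = 7x - x^2
g'(x) = 7 - 2x = 0  =>  x = 7/2
y = 7 - 7/2 = 7/2
Maximum value = (7/2) * (7/2) = 49/4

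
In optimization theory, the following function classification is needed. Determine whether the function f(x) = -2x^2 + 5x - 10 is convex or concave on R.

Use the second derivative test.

f(x) = -2x^2 + 5x - 10
f'(x) = -4x + 5
f''(x) = -4
Since f''(x) = -4 < 0 for all x, f is concave on R.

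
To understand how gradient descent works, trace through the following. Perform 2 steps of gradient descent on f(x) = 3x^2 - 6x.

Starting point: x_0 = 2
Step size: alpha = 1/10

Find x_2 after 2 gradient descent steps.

f(x) = 3x^2 - 6x, f'(x) = 6x + (-6)
Step 1: f'(2) = 6, x_1 = 2 - 1/10 * 6 = 7/5
Step 2: f'(7/5) = 12/5, x_2 = 7/5 - 1/10 * 12/5 = 29/25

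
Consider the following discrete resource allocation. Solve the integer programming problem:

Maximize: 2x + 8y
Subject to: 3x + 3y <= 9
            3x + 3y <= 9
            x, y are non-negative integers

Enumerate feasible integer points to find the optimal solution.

Constraint 1: 3x + 3y <= 9
Constraint 2: 3x + 3y <= 9
Feasible x range (need y >= 0): 0 <= x <= min(9/3, 9/3) => x in {0, ..., 3}.
Enumerate feasible integer points row by row (the coefficient of y is 8 > 0, so for each x the largest feasible y gives the best value):
  x = 0: y <= min((9 - 3*0)/3, (9 - 3*0)/3) => y in {0, ..., 3}; best 2*0 + 8*3 = 24
  x = 1: y <= min((9 - 3*1)/3, (9 - 3*1)/3) => y in {0, ..., 2}; best 2*1 + 8*2 = 18
  x = 2: y <= min((9 - 3*2)/3, (9 - 3*2)/3) => y in {0, ..., 1}; best 2*2 + 8*1 = 12
  x = 3: y <= min((9 - 3*3)/3, (9 - 3*3)/3) => y in {0}; best 2*3 + 8*0 = 6
The maximum 2x + 8y = 24 is achieved at x = 0, y = 3.
Check: 3*0 + 3*3 = 9 <= 9 and 3*0 + 3*3 = 9 <= 9.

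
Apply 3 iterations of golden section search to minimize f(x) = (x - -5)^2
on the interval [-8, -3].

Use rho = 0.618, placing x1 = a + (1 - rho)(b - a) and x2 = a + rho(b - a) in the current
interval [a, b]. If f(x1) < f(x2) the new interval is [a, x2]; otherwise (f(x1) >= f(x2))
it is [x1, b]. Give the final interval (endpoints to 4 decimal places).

Golden section search for min of f(x) = (x - -5)^2 on [-8, -3].
Each step: x1 = a + (1 - rho)(b - a), x2 = a + rho(b - a); if f(x1) < f(x2) keep [a, x2], otherwise keep [x1, b].
Step 1: [-8.0000, -3.0000], x1=-6.0900 (f=1.1881), x2=-4.9100 (f=0.0081); f(x1) > f(x2) => keep [-6.0900, -3.0000]
Step 2: [-6.0900, -3.0000], x1=-4.9096 (f=0.0082), x2=-4.1804 (f=0.6718); f(x1) < f(x2) => keep [-6.0900, -4.1804]
Step 3: [-6.0900, -4.1804], x1=-5.3605 (f=0.1300), x2=-4.9099 (f=0.0081); f(x1) > f(x2) => keep [-5.3605, -4.1804]
Final interval: [-5.3605, -4.1804]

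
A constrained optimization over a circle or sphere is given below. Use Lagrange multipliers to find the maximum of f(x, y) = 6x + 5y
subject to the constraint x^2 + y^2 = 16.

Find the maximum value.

Set up Lagrange conditions: grad f = lambda * grad g
  6 = 2*lambda*x
  5 = 2*lambda*y
From these: x/y = 6/5, so x = 6t, y = 5t for some t.
Substitute into constraint: (6t)^2 + (5t)^2 = 16
  t^2 * 61 = 16
  t = sqrt(16/61)
Maximum = 6*x + 5*y = (6^2 + 5^2)*t = 61 * sqrt(16/61) = sqrt(976)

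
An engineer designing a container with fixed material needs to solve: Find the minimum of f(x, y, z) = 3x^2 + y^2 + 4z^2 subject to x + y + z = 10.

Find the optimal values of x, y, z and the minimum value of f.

Using Lagrange multipliers on f = 3x^2 + y^2 + 4z^2 with constraint x + y + z = 10:
Conditions: 2*3*x = lambda, 2*1*y = lambda, 2*4*z = lambda
So x = lambda/6, y = lambda/2, z = lambda/8
Substituting into constraint: lambda * (19/24) = 10
lambda = 240/19
x = 40/19, y = 120/19, z = 30/19
Minimum value = 1200/19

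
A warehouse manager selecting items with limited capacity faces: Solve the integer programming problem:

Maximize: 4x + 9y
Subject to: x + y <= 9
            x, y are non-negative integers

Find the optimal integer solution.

Objective: 4x + 9y, constraint: x + y <= 9
Coefficient of y is 9 > coefficient of x is 4, so allocate the entire budget to y.
Optimal: x = 0, y = 9, value = 81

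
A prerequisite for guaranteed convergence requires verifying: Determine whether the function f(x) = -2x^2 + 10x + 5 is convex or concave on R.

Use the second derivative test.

f(x) = -2x^2 + 10x + 5
f'(x) = -4x + 10
f''(x) = -4
Since f''(x) = -4 < 0 for all x, f is concave on R.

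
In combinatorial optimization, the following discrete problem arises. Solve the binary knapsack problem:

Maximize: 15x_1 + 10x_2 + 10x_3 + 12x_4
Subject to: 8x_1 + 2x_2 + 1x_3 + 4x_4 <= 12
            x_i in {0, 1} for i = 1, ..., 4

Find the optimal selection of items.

Items: item 1 (v=15, w=8), item 2 (v=10, w=2), item 3 (v=10, w=1), item 4 (v=12, w=4)
Capacity: 12
Checking all 16 subsets (w = total weight, v = total value):
  {}: w = 0, v = 0
  {1}: w = 8, v = 15
  {2}: w = 2, v = 10
  {3}: w = 1, v = 10
  {4}: w = 4, v = 12
  {1, 2}: w = 10, v = 25
  {1, 3}: w = 9, v = 25
  {1, 4}: w = 12, v = 27
  {2, 3}: w = 3, v = 20
  {2, 4}: w = 6, v = 22
  {3, 4}: w = 5, v = 22
  {1, 2, 3}: w = 11, v = 35
  {1, 2, 4}: w = 14 > 12, infeasible
  {1, 3, 4}: w = 13 > 12, infeasible
  {2, 3, 4}: w = 7, v = 32
  {1, 2, 3, 4}: w = 15 > 12, infeasible
Best feasible subset: items [1, 2, 3]
Total weight: 11 <= 12, total value: 35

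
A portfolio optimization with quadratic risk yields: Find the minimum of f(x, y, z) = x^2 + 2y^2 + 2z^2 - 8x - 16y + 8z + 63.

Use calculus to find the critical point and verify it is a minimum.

f(x,y,z) = x^2 + 2y^2 + 2z^2 - 8x - 16y + 8z + 63
df/dx = 2x + (-8) = 0 => x = 4
df/dy = 4y + (-16) = 0 => y = 4
df/dz = 4z + (8) = 0 => z = -2
f(4,4,-2) = 1*(4)^2 + 2*(4)^2 + 2*(-2)^2 + -8*(4) + -16*(4) + 8*(-2) + 63 = 7
Hessian is diagonal with entries 2, 4, 4 > 0, confirmed minimum.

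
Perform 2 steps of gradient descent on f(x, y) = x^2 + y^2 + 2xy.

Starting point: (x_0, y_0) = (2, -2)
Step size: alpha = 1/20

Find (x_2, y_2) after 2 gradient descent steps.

f(x,y) = x^2 + y^2 + 2xy
grad_x = 2x + 2y, grad_y = 2y + 2x
Step 1: grad = (0, 0), (2, -2)
Step 2: grad = (0, 0), (2, -2)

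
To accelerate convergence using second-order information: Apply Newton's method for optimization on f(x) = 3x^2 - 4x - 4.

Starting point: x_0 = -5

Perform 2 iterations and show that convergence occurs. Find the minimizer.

f(x) = 3x^2 - 4x - 4, f'(x) = 6x + (-4), f''(x) = 6
Step 1: f'(-5) = -34, x_1 = -5 - -34/6 = 2/3
Step 2: f'(2/3) = 0, x_2 = 2/3 (converged)
Newton's method converges in 1 step for quadratics.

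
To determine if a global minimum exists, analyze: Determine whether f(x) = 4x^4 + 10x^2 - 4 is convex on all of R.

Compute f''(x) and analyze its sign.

f(x) = 4x^4 + 10x^2 - 4
f'(x) = 16x^3 + 20x
f''(x) = 48x^2 + 20
f''(x) = 48x^2 + 20 >= 20 > 0 for all x
Therefore, f is convex on R.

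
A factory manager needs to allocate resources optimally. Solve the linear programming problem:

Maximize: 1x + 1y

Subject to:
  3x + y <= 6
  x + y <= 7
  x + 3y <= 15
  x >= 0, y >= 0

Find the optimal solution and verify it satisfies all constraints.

Feasible vertices: (0, 0), (0, 5), (3/8, 39/8), (2, 0)
Objective 1x + 1y at each vertex:
  (0, 0): 0
  (0, 5): 5
  (3/8, 39/8): 21/4
  (2, 0): 2
Maximum is 21/4 at (3/8, 39/8).
Verify constraints at (x, y) = (3/8, 39/8):
  3*(3/8) + 1*(39/8) = 6 <= 6 (active)
  1*(3/8) + 1*(39/8) = 21/4 <= 7
  1*(3/8) + 3*(39/8) = 15 <= 15 (active)
  x = 3/8 >= 0, y = 39/8 >= 0. All constraints satisfied.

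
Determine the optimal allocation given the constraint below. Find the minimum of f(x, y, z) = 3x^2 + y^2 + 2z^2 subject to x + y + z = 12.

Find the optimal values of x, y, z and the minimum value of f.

Using Lagrange multipliers on f = 3x^2 + y^2 + 2z^2 with constraint x + y + z = 12:
Conditions: 2*3*x = lambda, 2*1*y = lambda, 2*2*z = lambda
So x = lambda/6, y = lambda/2, z = lambda/4
Substituting into constraint: lambda * (11/12) = 12
lambda = 144/11
x = 24/11, y = 72/11, z = 36/11
Minimum value = 864/11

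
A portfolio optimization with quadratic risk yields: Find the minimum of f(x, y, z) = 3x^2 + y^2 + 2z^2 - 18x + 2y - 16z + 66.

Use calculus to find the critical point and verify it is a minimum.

f(x,y,z) = 3x^2 + y^2 + 2z^2 - 18x + 2y - 16z + 66
df/dx = 6x + (-18) = 0 => x = 3
df/dy = 2y + (2) = 0 => y = -1
df/dz = 4z + (-16) = 0 => z = 4
f(3,-1,4) = 3*(3)^2 + 1*(-1)^2 + 2*(4)^2 + -18*(3) + 2*(-1) + -16*(4) + 66 = 6
Hessian is diagonal with entries 6, 2, 4 > 0, confirmed minimum.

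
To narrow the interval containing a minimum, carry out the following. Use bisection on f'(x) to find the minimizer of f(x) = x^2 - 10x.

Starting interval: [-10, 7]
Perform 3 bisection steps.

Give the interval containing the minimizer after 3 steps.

Finding critical point of f(x) = x^2 - 10x using bisection on f'(x) = 2x + -10.
f'(x) = 0 when x = 5.
Starting interval: [-10, 7]
Step 1: mid = -3/2, f'(mid) = -13, new interval = [-3/2, 7]
Step 2: mid = 11/4, f'(mid) = -9/2, new interval = [11/4, 7]
Step 3: mid = 39/8, f'(mid) = -1/4, new interval = [39/8, 7]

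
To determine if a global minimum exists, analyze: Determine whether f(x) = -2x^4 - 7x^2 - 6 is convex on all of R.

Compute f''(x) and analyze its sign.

f(x) = -2x^4 - 7x^2 - 6
f'(x) = -8x^3 + -14x
f''(x) = -24x^2 + -14
f''(x) = -24x^2 + -14 <= -14 < 0 for all x
Therefore, f is concave on R.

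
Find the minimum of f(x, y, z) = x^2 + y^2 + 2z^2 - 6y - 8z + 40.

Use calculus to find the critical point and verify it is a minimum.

f(x,y,z) = x^2 + y^2 + 2z^2 - 6y - 8z + 40
df/dx = 2x + (0) = 0 => x = 0
df/dy = 2y + (-6) = 0 => y = 3
df/dz = 4z + (-8) = 0 => z = 2
f(0,3,2) = 1*(0)^2 + 1*(3)^2 + 2*(2)^2 + -6*(3) + -8*(2) + 40 = 23
Hessian is diagonal with entries 2, 2, 4 > 0, confirmed minimum.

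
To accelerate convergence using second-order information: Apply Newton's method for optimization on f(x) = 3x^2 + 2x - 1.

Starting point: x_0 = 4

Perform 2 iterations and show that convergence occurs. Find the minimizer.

f(x) = 3x^2 + 2x - 1, f'(x) = 6x + (2), f''(x) = 6
Step 1: f'(4) = 26, x_1 = 4 - 26/6 = -1/3
Step 2: f'(-1/3) = 0, x_2 = -1/3 (converged)
Newton's method converges in 1 step for quadratics.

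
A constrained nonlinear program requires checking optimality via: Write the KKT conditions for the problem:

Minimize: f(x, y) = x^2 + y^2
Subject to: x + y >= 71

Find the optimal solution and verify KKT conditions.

KKT conditions for min x^2 + y^2 s.t. x + y >= 71:
Stationarity: 2x = mu, 2y = mu
So x = y = mu/2.
Complementary slackness: mu*(x + y - 71) = 0
Primal feasibility: x + y >= 71; dual feasibility: mu >= 0
If mu = 0 then x = y = 0, but 0 + 0 < 71 is infeasible, so the constraint is active.
Constraint active: x + y = 2*(mu/2) = 71 => mu = 71
x = y = 71/2, f = 5041/2
Verify: stationarity 2*(71/2) = 71 = mu; primal 71/2 + 71/2 = 71 >= 71; dual mu = 71 >= 0; complementary slackness 71*(71 - 71) = 0. All KKT conditions hold.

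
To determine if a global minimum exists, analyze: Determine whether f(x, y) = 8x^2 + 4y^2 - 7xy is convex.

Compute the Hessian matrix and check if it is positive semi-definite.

f(x,y) = 8x^2 + 4y^2 - 7xy
Hessian H = [[16, -7], [-7, 8]]
trace(H) = 24, det(H) = 79
Eigenvalues: (24 +/- sqrt(260)) / 2 = 20.06, 3.938
Since both eigenvalues > 0, f is convex.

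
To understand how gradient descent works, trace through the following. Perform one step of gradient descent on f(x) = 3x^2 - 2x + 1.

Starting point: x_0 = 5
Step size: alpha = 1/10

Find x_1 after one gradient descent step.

f(x) = 3x^2 - 2x + 1
f'(x) = 6x - 2
f'(5) = 6*5 + (-2) = 28
x_1 = x_0 - alpha * f'(x_0) = 5 - 1/10 * 28 = 11/5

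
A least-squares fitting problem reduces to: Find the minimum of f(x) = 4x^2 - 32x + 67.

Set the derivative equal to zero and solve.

f(x) = 4x^2 - 32x + 67
f'(x) = 8x + (-32) = 0
x = 32/8 = 4
f(4) = 3
Since f''(x) = 8 > 0, this is a minimum.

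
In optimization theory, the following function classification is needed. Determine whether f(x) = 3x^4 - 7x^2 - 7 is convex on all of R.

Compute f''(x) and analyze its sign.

f(x) = 3x^4 - 7x^2 - 7
f'(x) = 12x^3 + -14x
f''(x) = 36x^2 + -14
f''(0) = -14 < 0, so not convex near x = 0
Therefore, f is not globally convex on R.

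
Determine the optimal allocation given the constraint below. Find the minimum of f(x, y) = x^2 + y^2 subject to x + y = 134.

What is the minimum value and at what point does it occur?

Substitute y = 134 - x into f(x,y) = x^2 + y^2:
g(x) = x^2 + (134 - x)^2 = 2x^2 - 268x + 17956
g'(x) = 4x - 268 = 0  =>  x = 67
y = 134 - 67 = 67
Minimum value = 67^2 + 67^2 = 8978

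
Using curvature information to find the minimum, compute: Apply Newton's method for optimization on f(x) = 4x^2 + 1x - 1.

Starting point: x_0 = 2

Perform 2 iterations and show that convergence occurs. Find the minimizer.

f(x) = 4x^2 + 1x - 1, f'(x) = 8x + (1), f''(x) = 8
Step 1: f'(2) = 17, x_1 = 2 - 17/8 = -1/8
Step 2: f'(-1/8) = 0, x_2 = -1/8 (converged)
Newton's method converges in 1 step for quadratics.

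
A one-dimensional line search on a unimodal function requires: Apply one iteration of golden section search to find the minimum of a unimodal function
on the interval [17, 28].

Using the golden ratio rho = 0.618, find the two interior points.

Golden section search on [17, 28].
Golden ratio rho = 0.618 (approx).
Interior points:
  x_1 = 17 + (1-0.618)*11 = 21.2020
  x_2 = 17 + 0.618*11 = 23.7980
Compare f(x_1) and f(x_2) to determine which subinterval to keep.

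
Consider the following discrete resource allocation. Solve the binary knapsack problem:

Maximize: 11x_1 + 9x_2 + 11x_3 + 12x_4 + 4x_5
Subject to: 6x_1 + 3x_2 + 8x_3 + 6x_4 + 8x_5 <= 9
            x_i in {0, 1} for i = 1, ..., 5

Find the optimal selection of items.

Items: item 1 (v=11, w=6), item 2 (v=9, w=3), item 3 (v=11, w=8), item 4 (v=12, w=6), item 5 (v=4, w=8)
Capacity: 9
Checking all 32 subsets (w = total weight, v = total value):
  {}: w = 0, v = 0
  {1}: w = 6, v = 11
  {2}: w = 3, v = 9
  {3}: w = 8, v = 11
  {4}: w = 6, v = 12
  {5}: w = 8, v = 4
  {1, 2}: w = 9, v = 20
  {1, 3}: w = 14 > 9, infeasible
  {1, 4}: w = 12 > 9, infeasible
  {1, 5}: w = 14 > 9, infeasible
  {2, 3}: w = 11 > 9, infeasible
  {2, 4}: w = 9, v = 21
  {2, 5}: w = 11 > 9, infeasible
  {3, 4}: w = 14 > 9, infeasible
  {3, 5}: w = 16 > 9, infeasible
  {4, 5}: w = 14 > 9, infeasible
  {1, 2, 3}: w = 17 > 9, infeasible
  {1, 2, 4}: w = 15 > 9, infeasible
  {1, 2, 5}: w = 17 > 9, infeasible
  {1, 3, 4}: w = 20 > 9, infeasible
  {1, 3, 5}: w = 22 > 9, infeasible
  {1, 4, 5}: w = 20 > 9, infeasible
  {2, 3, 4}: w = 17 > 9, infeasible
  {2, 3, 5}: w = 19 > 9, infeasible
  {2, 4, 5}: w = 17 > 9, infeasible
  {3, 4, 5}: w = 22 > 9, infeasible
  {1, 2, 3, 4}: w = 23 > 9, infeasible
  {1, 2, 3, 5}: w = 25 > 9, infeasible
  {1, 2, 4, 5}: w = 23 > 9, infeasible
  {1, 3, 4, 5}: w = 28 > 9, infeasible
  {2, 3, 4, 5}: w = 25 > 9, infeasible
  {1, 2, 3, 4, 5}: w = 31 > 9, infeasible
Best feasible subset: items [2, 4]
Total weight: 9 <= 9, total value: 21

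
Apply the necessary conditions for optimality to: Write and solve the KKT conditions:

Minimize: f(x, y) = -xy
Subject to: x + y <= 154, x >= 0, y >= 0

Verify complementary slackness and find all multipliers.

Problem: min -xy s.t. x + y <= 154 (multiplier lambda), x >= 0 (mu_x), y >= 0 (mu_y)
KKT stationarity: -y + lambda - mu_x = 0, -x + lambda - mu_y = 0, with lambda, mu_x, mu_y >= 0
Complementary slackness: lambda*(x + y - 154) = 0, mu_x*x = 0, mu_y*y = 0
If lambda = 0: y = -mu_x <= 0 and x = -mu_y <= 0 force x = y = 0 with f = 0; but x = y = 77 is feasible with f = -5929 < 0, so this is not the minimum. Hence lambda > 0 and x + y = 154.
Try x > 0, y > 0 (so mu_x = mu_y = 0): y = lambda, x = lambda => x = y = lambda
x + y = 154 => 2*lambda = 154 => lambda = 77
x* = y* = 77 > 0, consistent with mu_x = mu_y = 0.
(Any feasible point with x = 0 or y = 0 has f = 0 > -5929, so the minimum is not on those boundaries.)
min(-xy) = -5929 (i.e. max xy = 5929)
Multipliers: lambda = 77, mu_x = 0, mu_y = 0
Complementary slackness: lambda*(x + y - 154) = 77*(77 + 77 - 154) = 0, mu_x*x = 0*77 = 0, mu_y*y = 0*77 = 0. Satisfied.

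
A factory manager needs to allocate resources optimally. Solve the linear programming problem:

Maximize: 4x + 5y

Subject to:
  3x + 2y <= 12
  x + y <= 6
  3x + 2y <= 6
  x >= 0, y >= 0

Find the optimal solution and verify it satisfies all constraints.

Feasible vertices: (0, 0), (0, 3), (2, 0)
Objective 4x + 5y at each vertex:
  (0, 0): 0
  (0, 3): 15
  (2, 0): 8
Maximum is 15 at (0, 3).
Verify constraints at (x, y) = (0, 3):
  3*0 + 2*3 = 6 <= 12
  1*0 + 1*3 = 3 <= 6
  3*0 + 2*3 = 6 <= 6 (active)
  x = 0 >= 0, y = 3 >= 0. All constraints satisfied.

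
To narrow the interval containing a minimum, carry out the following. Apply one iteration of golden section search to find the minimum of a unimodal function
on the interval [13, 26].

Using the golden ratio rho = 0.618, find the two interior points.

Golden section search on [13, 26].
Golden ratio rho = 0.618 (approx).
Interior points:
  x_1 = 13 + (1-0.618)*13 = 17.9660
  x_2 = 13 + 0.618*13 = 21.0340
Compare f(x_1) and f(x_2) to determine which subinterval to keep.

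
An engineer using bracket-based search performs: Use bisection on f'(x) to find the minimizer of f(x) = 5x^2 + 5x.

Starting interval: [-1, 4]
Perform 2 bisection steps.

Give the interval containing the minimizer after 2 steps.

Finding critical point of f(x) = 5x^2 + 5x using bisection on f'(x) = 10x + 5.
f'(x) = 0 when x = -1/2.
Starting interval: [-1, 4]
Step 1: mid = 3/2, f'(mid) = 20, new interval = [-1, 3/2]
Step 2: mid = 1/4, f'(mid) = 15/2, new interval = [-1, 1/4]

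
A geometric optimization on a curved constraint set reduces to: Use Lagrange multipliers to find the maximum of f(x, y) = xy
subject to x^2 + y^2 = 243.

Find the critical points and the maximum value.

Lagrange conditions: y = 2*lambda*x and x = 2*lambda*y
If x = 0 then y = 0, violating the constraint, so x, y != 0.
Dividing: y/x = x/y => x^2 = y^2 => y = x or y = -x
Constraint: 2x^2 = 243 => x^2 = 243/2 => x = +/-sqrt(243/2)
Critical points: (sqrt(243/2), sqrt(243/2)), (-sqrt(243/2), -sqrt(243/2)), (sqrt(243/2), -sqrt(243/2)), (-sqrt(243/2), sqrt(243/2))
  y = x:  xy = x^2 = 243/2  at (sqrt(243/2), sqrt(243/2)) and (-sqrt(243/2), -sqrt(243/2))
  y = -x: xy = -x^2 = -243/2 at (sqrt(243/2), -sqrt(243/2)) and (-sqrt(243/2), sqrt(243/2))
Maximum xy = 243/2 at (sqrt(243/2), sqrt(243/2)) and (-sqrt(243/2), -sqrt(243/2))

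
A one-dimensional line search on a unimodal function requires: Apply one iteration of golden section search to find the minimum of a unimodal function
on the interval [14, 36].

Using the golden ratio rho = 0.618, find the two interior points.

Golden section search on [14, 36].
Golden ratio rho = 0.618 (approx).
Interior points:
  x_1 = 14 + (1-0.618)*22 = 22.4040
  x_2 = 14 + 0.618*22 = 27.5960
Compare f(x_1) and f(x_2) to determine which subinterval to keep.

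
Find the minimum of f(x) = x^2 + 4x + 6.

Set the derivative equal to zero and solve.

f(x) = x^2 + 4x + 6
f'(x) = 2x + (4) = 0
x = -4/2 = -2
f(-2) = 2
Since f''(x) = 2 > 0, this is a minimum.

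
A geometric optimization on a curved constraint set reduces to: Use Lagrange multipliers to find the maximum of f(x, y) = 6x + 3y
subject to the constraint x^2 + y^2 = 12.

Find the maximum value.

Set up Lagrange conditions: grad f = lambda * grad g
  6 = 2*lambda*x
  3 = 2*lambda*y
From these: x/y = 6/3, so x = 6t, y = 3t for some t.
Substitute into constraint: (6t)^2 + (3t)^2 = 12
  t^2 * 45 = 12
  t = sqrt(12/45)
Maximum = 6*x + 3*y = (6^2 + 3^2)*t = 45 * sqrt(12/45) = sqrt(540)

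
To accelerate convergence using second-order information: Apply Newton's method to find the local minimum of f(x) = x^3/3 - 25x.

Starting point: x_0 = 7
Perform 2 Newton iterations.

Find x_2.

f(x) = x^3/3 - 25x
f'(x) = x^2 - 25, f''(x) = 2x
Newton update: x_{n+1} = x_n - (x_n^2 - 25)/(2*x_n)
Step 1: x_0 = 7, f'=24, f''=14, x_1 = 37/7
Step 2: x_1 = 37/7, f'=144/49, f''=74/7, x_2 = 1297/259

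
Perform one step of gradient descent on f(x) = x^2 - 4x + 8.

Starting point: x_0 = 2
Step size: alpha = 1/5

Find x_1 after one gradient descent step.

f(x) = x^2 - 4x + 8
f'(x) = 2x - 4
f'(2) = 2*2 + (-4) = 0
x_1 = x_0 - alpha * f'(x_0) = 2 - 1/5 * 0 = 2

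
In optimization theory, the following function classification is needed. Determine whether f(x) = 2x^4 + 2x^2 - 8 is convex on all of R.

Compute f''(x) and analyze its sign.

f(x) = 2x^4 + 2x^2 - 8
f'(x) = 8x^3 + 4x
f''(x) = 24x^2 + 4
f''(x) = 24x^2 + 4 >= 4 > 0 for all x
Therefore, f is convex on R.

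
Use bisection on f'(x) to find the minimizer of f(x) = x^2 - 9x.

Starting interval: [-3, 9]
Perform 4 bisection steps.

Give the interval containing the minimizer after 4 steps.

Finding critical point of f(x) = x^2 - 9x using bisection on f'(x) = 2x + -9.
f'(x) = 0 when x = 9/2.
Starting interval: [-3, 9]
Step 1: mid = 3, f'(mid) = -3, new interval = [3, 9]
Step 2: mid = 6, f'(mid) = 3, new interval = [3, 6]
Step 3: mid = 9/2, f'(mid) = 0, new interval = [9/2, 9/2]
Step 4: mid = 9/2, f'(mid) = 0, new interval = [9/2, 9/2]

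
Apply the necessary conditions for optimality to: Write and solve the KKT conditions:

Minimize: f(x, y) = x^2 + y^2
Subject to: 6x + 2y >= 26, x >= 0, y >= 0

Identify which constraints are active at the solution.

KKT conditions for min x^2 + y^2 s.t. 6x + 2y >= 26, x >= 0, y >= 0:
Stationarity: 2x = mu*6 + mu_x, 2y = mu*2 + mu_y, with mu, mu_x, mu_y >= 0
Complementary slackness: mu*(6x + 2y - 26) = 0, mu_x*x = 0, mu_y*y = 0
(0, 0) is infeasible (6*0 + 2*0 < 26), so if mu = 0 stationarity would force x = mu_x/2 >= 0, y = mu_y/2 >= 0 with mu_x*x = mu_y*y = 0, i.e. x = y = 0: contradiction. Hence mu > 0 and 6x + 2y = 26 is active.
Try x > 0, y > 0 (so mu_x = mu_y = 0): x = 6*mu/2, y = 2*mu/2
Substitute: 6*(6*mu/2) + 2*(2*mu/2) = 26
  mu*40/2 = 26 => mu = 13/10
x* = 39/10 > 0, y* = 13/10 > 0, consistent with mu_x = mu_y = 0.
f is convex and the constraints are linear, so this KKT point is the global minimum.
f* = 169/10
Active constraints: 6x + 2y >= 26 (holds with equality, mu = 13/10 > 0); x >= 0 and y >= 0 are inactive (mu_x = mu_y = 0).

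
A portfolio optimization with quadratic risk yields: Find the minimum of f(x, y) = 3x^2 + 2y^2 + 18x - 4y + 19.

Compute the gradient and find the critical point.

f(x,y) = 3x^2 + 2y^2 + 18x - 4y + 19
df/dx = 6x + (18) = 0  =>  x = -3
df/dy = 4y + (-4) = 0  =>  y = 1
f(-3, 1) = 3*(-3)^2 + 2*(1)^2 + 18*(-3) + -4*(1) + 19 = -10
Hessian is diagonal with entries 6, 4 > 0, so this is a minimum.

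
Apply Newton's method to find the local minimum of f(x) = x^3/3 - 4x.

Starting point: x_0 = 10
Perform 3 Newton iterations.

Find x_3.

f(x) = x^3/3 - 4x
f'(x) = x^2 - 4, f''(x) = 2x
Newton update: x_{n+1} = x_n - (x_n^2 - 4)/(2*x_n)
Step 1: x_0 = 10, f'=96, f''=20, x_1 = 26/5
Step 2: x_1 = 26/5, f'=576/25, f''=52/5, x_2 = 194/65
Step 3: x_2 = 194/65, f'=20736/4225, f''=388/65, x_3 = 13634/6305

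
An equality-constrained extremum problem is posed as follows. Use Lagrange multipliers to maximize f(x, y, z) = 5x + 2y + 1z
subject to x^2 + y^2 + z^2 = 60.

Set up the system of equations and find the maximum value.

Lagrange conditions: 5 = 2*lambda*x, 2 = 2*lambda*y, 1 = 2*lambda*z
So x:5 = y:2 = z:1, i.e. x = 5t, y = 2t, z = 1t
Constraint: t^2*(5^2 + 2^2 + 1^2) = 60
  t^2 * 30 = 60  =>  t = sqrt(2)
Maximum = 5*5t + 2*2t + 1*1t = 30*sqrt(2) = sqrt(1800)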